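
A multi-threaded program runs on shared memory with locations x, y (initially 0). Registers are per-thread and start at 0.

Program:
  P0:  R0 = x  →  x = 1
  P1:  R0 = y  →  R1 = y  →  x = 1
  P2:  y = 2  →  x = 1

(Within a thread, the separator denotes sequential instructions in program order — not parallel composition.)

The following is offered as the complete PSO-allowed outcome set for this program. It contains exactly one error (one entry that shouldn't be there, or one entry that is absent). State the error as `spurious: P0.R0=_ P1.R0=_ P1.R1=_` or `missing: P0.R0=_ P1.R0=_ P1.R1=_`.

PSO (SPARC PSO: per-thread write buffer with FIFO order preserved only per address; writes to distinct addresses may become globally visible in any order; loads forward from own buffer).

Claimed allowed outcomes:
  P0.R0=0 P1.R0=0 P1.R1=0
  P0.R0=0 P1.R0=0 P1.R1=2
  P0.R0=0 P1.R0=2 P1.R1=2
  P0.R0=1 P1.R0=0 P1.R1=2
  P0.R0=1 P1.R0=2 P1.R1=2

outcome vector order: (P0.R0,P1.R0,P1.R1)
PSO (6): (0,0,0) (0,0,2) (0,2,2) (1,0,0) (1,0,2) (1,2,2)
PSO∖claimed = {(1,0,0)}

missing: P0.R0=1 P1.R0=0 P1.R1=0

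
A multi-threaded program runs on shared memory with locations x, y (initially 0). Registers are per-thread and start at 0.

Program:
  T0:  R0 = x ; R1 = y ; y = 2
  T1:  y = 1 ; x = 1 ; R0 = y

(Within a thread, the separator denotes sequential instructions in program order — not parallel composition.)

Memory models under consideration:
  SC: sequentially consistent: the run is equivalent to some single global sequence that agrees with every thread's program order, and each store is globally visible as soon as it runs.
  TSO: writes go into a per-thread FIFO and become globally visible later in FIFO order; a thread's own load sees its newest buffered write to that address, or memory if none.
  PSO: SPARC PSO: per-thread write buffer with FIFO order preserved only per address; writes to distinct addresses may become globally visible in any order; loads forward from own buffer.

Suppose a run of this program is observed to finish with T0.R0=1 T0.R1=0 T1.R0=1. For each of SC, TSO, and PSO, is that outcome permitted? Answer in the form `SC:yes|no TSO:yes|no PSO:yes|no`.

SC:no TSO:no PSO:yes

outcome vector order: (T0.R0,T0.R1,T1.R0)
under SC → <0 0 1> <0 0 2> <0 1 1> <0 1 2> <1 1 1> <1 1 2>
under TSO → <0 0 1> <0 0 2> <0 1 1> <0 1 2> <1 1 1> <1 1 2>
under PSO → <0 0 1> <0 0 2> <0 1 1> <0 1 2> <1 0 1> <1 0 2> <1 1 1> <1 1 2>
target <1 0 1> ∈ {PSO}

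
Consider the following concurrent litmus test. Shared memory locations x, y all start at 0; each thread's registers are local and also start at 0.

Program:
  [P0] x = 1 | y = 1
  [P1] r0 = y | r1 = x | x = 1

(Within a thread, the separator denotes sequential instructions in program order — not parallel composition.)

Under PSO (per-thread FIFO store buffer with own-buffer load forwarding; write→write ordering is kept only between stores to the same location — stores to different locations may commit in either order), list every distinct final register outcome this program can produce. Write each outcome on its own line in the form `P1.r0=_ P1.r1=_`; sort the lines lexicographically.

P1.r0=0 P1.r1=0
P1.r0=0 P1.r1=1
P1.r0=1 P1.r1=0
P1.r0=1 P1.r1=1

outcome vector order: (P1.r0,P1.r1)
|PSO outcomes| = 4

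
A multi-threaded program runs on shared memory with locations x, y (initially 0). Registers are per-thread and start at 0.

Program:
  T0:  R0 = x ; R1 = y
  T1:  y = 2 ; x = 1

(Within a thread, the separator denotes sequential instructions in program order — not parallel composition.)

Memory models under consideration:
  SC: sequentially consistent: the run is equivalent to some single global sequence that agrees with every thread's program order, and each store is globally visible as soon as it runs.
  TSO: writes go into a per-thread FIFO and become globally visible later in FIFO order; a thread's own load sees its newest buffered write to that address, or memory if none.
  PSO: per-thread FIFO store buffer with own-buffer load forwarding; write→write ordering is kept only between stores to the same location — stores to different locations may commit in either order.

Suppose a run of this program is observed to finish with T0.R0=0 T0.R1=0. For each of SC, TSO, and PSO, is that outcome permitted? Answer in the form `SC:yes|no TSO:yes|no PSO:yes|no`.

outcome vector order: (T0.R0,T0.R1)
SC: 3 outcomes — {<0 0>, <0 2>, <1 2>}
TSO: 3 outcomes — {<0 0>, <0 2>, <1 2>}
PSO: 4 outcomes — {<0 0>, <0 2>, <1 0>, <1 2>}
target <0 0> ∈ {SC,TSO,PSO}

SC:yes TSO:yes PSO:yes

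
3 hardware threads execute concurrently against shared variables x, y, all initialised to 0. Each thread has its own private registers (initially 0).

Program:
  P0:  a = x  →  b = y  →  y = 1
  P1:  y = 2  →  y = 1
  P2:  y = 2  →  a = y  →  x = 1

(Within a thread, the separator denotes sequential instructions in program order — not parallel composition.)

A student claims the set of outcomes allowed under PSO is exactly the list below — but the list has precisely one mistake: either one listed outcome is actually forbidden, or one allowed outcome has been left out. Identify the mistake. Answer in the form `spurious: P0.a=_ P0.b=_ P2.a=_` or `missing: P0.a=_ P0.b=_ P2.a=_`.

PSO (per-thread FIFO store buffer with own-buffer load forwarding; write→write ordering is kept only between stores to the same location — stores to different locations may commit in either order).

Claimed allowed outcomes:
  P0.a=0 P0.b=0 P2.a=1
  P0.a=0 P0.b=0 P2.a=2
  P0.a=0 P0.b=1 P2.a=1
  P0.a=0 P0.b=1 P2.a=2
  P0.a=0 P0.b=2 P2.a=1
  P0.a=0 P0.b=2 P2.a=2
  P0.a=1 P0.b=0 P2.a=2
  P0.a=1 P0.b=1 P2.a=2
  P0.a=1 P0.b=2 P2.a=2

outcome vector order: (P0.a,P0.b,P2.a)
under PSO → (0,0,1), (0,0,2), (0,1,1), (0,1,2), (0,2,1), (0,2,2), (1,0,2), (1,1,1), (1,1,2), (1,2,2)
PSO∖claimed = {(1,1,1)}

missing: P0.a=1 P0.b=1 P2.a=1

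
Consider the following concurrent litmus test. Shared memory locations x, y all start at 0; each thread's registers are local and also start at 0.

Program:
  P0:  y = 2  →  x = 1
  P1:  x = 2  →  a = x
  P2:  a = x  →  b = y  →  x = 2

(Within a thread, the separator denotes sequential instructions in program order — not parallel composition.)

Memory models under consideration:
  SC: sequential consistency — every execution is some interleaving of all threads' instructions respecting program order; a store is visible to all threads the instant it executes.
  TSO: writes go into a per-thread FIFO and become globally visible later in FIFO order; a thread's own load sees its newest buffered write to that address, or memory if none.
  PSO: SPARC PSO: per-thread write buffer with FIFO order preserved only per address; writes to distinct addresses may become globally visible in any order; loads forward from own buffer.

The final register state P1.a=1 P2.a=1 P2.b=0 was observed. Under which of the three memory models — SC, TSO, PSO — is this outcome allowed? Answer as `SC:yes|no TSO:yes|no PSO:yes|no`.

outcome vector order: (P1.a,P2.a,P2.b)
SC (10): (1,0,0); (1,0,2); (1,1,2); (1,2,0); (1,2,2); (2,0,0); (2,0,2); (2,1,2); (2,2,0); (2,2,2)
TSO (10): (1,0,0); (1,0,2); (1,1,2); (1,2,0); (1,2,2); (2,0,0); (2,0,2); (2,1,2); (2,2,0); (2,2,2)
PSO (12): (1,0,0); (1,0,2); (1,1,0); (1,1,2); (1,2,0); (1,2,2); (2,0,0); (2,0,2); (2,1,0); (2,1,2); (2,2,0); (2,2,2)
target (1,1,0) ∈ {PSO}

SC:no TSO:no PSO:yes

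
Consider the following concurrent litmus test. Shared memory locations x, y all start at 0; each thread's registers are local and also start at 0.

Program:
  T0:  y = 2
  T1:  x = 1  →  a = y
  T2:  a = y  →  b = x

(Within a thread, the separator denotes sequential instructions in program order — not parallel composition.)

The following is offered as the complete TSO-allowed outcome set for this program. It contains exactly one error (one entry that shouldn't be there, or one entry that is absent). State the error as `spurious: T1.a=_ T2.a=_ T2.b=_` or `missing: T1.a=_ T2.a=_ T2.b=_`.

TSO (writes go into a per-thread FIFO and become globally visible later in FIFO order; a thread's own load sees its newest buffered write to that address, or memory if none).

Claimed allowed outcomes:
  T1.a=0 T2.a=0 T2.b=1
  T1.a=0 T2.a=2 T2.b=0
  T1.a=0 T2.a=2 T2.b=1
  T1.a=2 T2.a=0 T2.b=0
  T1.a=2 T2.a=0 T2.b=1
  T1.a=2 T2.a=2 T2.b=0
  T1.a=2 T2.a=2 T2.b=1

outcome vector order: (T1.a,T2.a,T2.b)
TSO: 8 outcomes — {(0,0,0) (0,0,1) (0,2,0) (0,2,1) (2,0,0) (2,0,1) (2,2,0) (2,2,1)}
TSO∖claimed = {(0,0,0)}

missing: T1.a=0 T2.a=0 T2.b=0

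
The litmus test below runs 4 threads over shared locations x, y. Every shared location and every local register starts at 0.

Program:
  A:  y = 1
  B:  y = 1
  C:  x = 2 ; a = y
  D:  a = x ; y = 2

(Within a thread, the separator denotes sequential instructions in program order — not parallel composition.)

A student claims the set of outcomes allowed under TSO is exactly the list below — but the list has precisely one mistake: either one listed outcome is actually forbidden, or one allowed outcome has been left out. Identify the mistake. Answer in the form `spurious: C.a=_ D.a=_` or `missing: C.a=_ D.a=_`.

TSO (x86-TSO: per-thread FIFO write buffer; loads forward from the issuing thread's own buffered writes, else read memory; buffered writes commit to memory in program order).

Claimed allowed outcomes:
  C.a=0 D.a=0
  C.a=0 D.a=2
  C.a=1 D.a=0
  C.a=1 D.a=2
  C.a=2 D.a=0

missing: C.a=2 D.a=2

outcome vector order: (C.a,D.a)
TSO (6): 00 02 10 12 20 22
TSO∖claimed = {22}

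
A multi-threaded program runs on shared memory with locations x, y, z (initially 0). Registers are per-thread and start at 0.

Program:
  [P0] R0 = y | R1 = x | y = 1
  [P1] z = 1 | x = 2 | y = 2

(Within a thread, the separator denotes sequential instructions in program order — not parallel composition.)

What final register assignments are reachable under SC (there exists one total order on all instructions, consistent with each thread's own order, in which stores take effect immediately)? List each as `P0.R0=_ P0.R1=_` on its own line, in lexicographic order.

P0.R0=0 P0.R1=0
P0.R0=0 P0.R1=2
P0.R0=2 P0.R1=2

outcome vector order: (P0.R0,P0.R1)
|SC outcomes| = 3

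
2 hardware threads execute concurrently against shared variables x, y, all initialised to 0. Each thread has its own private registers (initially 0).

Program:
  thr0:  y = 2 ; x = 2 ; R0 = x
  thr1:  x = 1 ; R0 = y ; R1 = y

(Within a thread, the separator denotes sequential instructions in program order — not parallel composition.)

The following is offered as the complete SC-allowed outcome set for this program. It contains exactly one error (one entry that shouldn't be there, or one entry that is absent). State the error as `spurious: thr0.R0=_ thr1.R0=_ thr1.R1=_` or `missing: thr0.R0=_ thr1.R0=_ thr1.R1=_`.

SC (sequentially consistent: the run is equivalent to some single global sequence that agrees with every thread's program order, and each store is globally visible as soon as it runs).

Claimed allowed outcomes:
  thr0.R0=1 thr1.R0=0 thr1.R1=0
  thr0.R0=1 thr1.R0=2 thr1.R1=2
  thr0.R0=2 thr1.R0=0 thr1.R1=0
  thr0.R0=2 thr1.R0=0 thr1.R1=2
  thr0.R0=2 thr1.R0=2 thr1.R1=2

outcome vector order: (thr0.R0,thr1.R0,thr1.R1)
[SC] allowed = {<1 2 2>, <2 0 0>, <2 0 2>, <2 2 2>}
claimed∖SC = {<1 0 0>}

spurious: thr0.R0=1 thr1.R0=0 thr1.R1=0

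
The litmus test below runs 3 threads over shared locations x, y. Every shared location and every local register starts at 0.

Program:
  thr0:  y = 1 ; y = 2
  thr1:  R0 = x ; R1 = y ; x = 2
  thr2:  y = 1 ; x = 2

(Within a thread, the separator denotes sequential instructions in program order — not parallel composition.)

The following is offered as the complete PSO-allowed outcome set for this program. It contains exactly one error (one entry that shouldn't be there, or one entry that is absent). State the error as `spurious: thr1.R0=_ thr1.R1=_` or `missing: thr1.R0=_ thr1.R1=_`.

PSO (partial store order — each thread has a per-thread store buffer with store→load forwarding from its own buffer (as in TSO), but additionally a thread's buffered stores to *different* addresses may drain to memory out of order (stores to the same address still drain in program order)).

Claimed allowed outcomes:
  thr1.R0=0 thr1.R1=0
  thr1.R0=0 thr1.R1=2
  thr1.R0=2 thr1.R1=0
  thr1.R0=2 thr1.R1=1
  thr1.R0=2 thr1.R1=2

outcome vector order: (thr1.R0,thr1.R1)
under PSO → (0,0) (0,1) (0,2) (2,0) (2,1) (2,2)
PSO∖claimed = {(0,1)}

missing: thr1.R0=0 thr1.R1=1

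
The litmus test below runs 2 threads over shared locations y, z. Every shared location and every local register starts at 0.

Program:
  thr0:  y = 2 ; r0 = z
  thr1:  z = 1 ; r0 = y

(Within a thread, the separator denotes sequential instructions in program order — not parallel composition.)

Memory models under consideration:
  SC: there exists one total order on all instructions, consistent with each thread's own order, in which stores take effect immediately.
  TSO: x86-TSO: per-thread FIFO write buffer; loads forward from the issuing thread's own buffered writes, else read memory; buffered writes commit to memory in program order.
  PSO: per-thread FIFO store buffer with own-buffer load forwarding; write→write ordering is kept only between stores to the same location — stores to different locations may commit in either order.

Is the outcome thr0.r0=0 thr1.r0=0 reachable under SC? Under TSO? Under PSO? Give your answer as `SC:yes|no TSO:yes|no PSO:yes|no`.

outcome vector order: (thr0.r0,thr1.r0)
SC: 3 outcomes — {0/2; 1/0; 1/2}
TSO: 4 outcomes — {0/0; 0/2; 1/0; 1/2}
PSO: 4 outcomes — {0/0; 0/2; 1/0; 1/2}
target 0/0 ∈ {TSO,PSO}

SC:no TSO:yes PSO:yes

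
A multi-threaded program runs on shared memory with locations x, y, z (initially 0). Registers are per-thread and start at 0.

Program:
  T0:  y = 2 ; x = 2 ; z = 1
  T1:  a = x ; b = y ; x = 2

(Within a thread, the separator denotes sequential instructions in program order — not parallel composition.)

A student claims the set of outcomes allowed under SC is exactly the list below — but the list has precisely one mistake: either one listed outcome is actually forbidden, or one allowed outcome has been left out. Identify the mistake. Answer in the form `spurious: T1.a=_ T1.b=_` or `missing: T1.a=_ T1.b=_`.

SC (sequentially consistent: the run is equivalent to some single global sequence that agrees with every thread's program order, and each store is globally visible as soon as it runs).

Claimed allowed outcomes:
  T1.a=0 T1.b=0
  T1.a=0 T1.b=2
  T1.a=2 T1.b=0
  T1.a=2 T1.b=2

spurious: T1.a=2 T1.b=0

outcome vector order: (T1.a,T1.b)
under SC → (0,0), (0,2), (2,2)
claimed∖SC = {(2,0)}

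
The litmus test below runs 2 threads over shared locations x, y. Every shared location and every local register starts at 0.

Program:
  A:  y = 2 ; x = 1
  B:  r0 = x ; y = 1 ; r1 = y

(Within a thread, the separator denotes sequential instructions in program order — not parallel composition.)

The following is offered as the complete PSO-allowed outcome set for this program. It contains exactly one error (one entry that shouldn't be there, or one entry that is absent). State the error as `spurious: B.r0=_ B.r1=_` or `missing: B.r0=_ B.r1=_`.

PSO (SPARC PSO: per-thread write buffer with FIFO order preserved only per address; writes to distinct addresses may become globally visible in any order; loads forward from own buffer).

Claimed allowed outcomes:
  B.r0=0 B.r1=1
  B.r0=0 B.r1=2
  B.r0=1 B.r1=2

missing: B.r0=1 B.r1=1

outcome vector order: (B.r0,B.r1)
[PSO] allowed = {(0,1), (0,2), (1,1), (1,2)}
PSO∖claimed = {(1,1)}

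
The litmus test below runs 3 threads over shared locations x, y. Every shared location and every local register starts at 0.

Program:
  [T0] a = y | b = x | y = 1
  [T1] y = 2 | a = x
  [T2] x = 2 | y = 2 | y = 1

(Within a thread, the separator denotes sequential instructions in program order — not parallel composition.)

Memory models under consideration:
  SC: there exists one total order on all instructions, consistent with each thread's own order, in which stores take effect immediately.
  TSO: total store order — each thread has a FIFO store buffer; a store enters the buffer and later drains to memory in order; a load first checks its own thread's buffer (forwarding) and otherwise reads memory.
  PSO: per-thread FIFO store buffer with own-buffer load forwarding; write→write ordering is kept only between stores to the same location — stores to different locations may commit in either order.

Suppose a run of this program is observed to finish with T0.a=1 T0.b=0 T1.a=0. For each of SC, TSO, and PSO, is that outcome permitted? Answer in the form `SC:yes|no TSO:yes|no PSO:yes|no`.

outcome vector order: (T0.a,T0.b,T1.a)
SC: 10 outcomes — {<0 0 0> <0 0 2> <0 2 0> <0 2 2> <1 2 0> <1 2 2> <2 0 0> <2 0 2> <2 2 0> <2 2 2>}
TSO: 10 outcomes — {<0 0 0> <0 0 2> <0 2 0> <0 2 2> <1 2 0> <1 2 2> <2 0 0> <2 0 2> <2 2 0> <2 2 2>}
PSO: 12 outcomes — {<0 0 0> <0 0 2> <0 2 0> <0 2 2> <1 0 0> <1 0 2> <1 2 0> <1 2 2> <2 0 0> <2 0 2> <2 2 0> <2 2 2>}
target <1 0 0> ∈ {PSO}

SC:no TSO:no PSO:yes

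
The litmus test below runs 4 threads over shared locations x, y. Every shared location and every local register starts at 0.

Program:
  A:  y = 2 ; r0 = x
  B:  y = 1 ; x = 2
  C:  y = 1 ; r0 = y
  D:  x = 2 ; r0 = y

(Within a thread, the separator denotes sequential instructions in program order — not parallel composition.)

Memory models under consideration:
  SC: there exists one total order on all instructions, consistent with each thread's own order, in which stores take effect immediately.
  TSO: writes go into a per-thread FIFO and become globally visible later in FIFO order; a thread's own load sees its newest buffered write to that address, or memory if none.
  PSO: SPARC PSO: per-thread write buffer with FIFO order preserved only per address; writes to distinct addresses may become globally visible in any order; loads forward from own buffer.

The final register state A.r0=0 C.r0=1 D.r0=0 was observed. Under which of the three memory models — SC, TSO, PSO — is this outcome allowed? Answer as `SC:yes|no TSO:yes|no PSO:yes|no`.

SC:no TSO:yes PSO:yes

outcome vector order: (A.r0,C.r0,D.r0)
under SC → 011 012 021 022 210 211 212 220 221 222
under TSO → 010 011 012 020 021 022 210 211 212 220 221 222
under PSO → 010 011 012 020 021 022 210 211 212 220 221 222
target 010 ∈ {TSO,PSO}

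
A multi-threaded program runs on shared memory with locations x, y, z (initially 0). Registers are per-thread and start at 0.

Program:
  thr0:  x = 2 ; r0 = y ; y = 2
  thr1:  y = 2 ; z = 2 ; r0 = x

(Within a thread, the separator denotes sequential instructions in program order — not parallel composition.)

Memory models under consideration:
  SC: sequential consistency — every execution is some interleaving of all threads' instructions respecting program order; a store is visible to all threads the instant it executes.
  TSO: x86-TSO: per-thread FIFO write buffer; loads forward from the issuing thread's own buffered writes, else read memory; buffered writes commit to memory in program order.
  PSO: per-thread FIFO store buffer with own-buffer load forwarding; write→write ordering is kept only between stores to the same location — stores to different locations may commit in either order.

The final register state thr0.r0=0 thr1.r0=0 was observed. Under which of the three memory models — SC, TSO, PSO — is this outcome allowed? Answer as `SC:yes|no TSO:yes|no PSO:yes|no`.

SC:no TSO:yes PSO:yes

outcome vector order: (thr0.r0,thr1.r0)
SC: 3 outcomes — {<0 2> <2 0> <2 2>}
TSO: 4 outcomes — {<0 0> <0 2> <2 0> <2 2>}
PSO: 4 outcomes — {<0 0> <0 2> <2 0> <2 2>}
target <0 0> ∈ {TSO,PSO}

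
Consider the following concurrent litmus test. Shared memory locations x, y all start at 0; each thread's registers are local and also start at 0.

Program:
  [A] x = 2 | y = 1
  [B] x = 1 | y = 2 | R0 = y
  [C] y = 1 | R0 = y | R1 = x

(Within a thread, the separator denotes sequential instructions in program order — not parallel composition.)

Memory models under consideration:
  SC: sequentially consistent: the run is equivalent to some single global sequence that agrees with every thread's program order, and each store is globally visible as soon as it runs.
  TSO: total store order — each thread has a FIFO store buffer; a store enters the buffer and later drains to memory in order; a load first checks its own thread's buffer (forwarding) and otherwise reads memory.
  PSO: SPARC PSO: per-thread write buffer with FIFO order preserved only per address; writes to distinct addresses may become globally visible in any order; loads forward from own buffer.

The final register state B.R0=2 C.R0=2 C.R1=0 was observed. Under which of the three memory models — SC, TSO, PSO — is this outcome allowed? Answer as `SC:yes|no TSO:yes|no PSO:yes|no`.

SC:no TSO:no PSO:yes

outcome vector order: (B.R0,C.R0,C.R1)
under SC → (1,1,0) (1,1,1) (1,1,2) (1,2,1) (1,2,2) (2,1,0) (2,1,1) (2,1,2) (2,2,1) (2,2,2)
under TSO → (1,1,0) (1,1,1) (1,1,2) (1,2,1) (1,2,2) (2,1,0) (2,1,1) (2,1,2) (2,2,1) (2,2,2)
under PSO → (1,1,0) (1,1,1) (1,1,2) (1,2,0) (1,2,1) (1,2,2) (2,1,0) (2,1,1) (2,1,2) (2,2,0) (2,2,1) (2,2,2)
target (2,2,0) ∈ {PSO}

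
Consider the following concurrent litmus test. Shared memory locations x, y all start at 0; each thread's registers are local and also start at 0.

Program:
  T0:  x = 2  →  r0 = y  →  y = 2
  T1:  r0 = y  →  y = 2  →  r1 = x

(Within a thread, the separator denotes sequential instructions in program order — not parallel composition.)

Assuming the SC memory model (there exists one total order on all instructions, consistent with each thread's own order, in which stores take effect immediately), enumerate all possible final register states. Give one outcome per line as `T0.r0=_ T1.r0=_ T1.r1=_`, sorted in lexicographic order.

outcome vector order: (T0.r0,T1.r0,T1.r1)
|SC outcomes| = 4

T0.r0=0 T1.r0=0 T1.r1=2
T0.r0=0 T1.r0=2 T1.r1=2
T0.r0=2 T1.r0=0 T1.r1=0
T0.r0=2 T1.r0=0 T1.r1=2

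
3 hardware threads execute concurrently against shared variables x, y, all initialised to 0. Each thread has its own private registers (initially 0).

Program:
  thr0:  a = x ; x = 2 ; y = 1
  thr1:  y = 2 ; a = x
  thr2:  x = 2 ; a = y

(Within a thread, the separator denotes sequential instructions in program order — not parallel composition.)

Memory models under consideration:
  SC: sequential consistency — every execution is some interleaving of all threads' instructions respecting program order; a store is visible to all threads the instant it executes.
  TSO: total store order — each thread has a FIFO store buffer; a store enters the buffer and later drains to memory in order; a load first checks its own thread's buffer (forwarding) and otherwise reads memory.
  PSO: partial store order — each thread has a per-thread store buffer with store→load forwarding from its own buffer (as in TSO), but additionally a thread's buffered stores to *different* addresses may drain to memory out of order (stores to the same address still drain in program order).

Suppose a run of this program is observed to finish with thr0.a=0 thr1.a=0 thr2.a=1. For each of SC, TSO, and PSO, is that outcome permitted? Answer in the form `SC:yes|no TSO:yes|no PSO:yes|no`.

SC:yes TSO:yes PSO:yes

outcome vector order: (thr0.a,thr1.a,thr2.a)
SC (10): <0 0 1> <0 0 2> <0 2 0> <0 2 1> <0 2 2> <2 0 1> <2 0 2> <2 2 0> <2 2 1> <2 2 2>
TSO (12): <0 0 0> <0 0 1> <0 0 2> <0 2 0> <0 2 1> <0 2 2> <2 0 0> <2 0 1> <2 0 2> <2 2 0> <2 2 1> <2 2 2>
PSO (12): <0 0 0> <0 0 1> <0 0 2> <0 2 0> <0 2 1> <0 2 2> <2 0 0> <2 0 1> <2 0 2> <2 2 0> <2 2 1> <2 2 2>
target <0 0 1> ∈ {SC,TSO,PSO}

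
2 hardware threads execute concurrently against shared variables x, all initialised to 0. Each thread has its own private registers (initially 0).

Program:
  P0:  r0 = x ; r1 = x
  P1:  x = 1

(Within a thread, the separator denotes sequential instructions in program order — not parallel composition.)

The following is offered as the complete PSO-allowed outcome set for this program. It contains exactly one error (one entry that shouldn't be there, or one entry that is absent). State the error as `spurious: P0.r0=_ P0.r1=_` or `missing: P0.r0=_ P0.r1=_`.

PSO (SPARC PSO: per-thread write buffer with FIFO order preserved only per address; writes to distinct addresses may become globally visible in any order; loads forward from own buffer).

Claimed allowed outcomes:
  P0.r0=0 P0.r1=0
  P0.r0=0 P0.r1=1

outcome vector order: (P0.r0,P0.r1)
[PSO] allowed = {(0,0); (0,1); (1,1)}
PSO∖claimed = {(1,1)}

missing: P0.r0=1 P0.r1=1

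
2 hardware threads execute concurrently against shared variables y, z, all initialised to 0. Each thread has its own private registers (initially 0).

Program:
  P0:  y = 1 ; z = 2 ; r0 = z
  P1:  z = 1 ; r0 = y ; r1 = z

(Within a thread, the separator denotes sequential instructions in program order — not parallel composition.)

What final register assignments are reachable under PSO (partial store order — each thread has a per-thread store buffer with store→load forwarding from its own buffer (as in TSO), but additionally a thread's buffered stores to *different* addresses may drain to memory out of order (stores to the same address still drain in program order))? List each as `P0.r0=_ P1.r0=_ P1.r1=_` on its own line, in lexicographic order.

P0.r0=1 P1.r0=0 P1.r1=1
P0.r0=1 P1.r0=1 P1.r1=1
P0.r0=2 P1.r0=0 P1.r1=1
P0.r0=2 P1.r0=0 P1.r1=2
P0.r0=2 P1.r0=1 P1.r1=1
P0.r0=2 P1.r0=1 P1.r1=2

outcome vector order: (P0.r0,P1.r0,P1.r1)
|PSO outcomes| = 6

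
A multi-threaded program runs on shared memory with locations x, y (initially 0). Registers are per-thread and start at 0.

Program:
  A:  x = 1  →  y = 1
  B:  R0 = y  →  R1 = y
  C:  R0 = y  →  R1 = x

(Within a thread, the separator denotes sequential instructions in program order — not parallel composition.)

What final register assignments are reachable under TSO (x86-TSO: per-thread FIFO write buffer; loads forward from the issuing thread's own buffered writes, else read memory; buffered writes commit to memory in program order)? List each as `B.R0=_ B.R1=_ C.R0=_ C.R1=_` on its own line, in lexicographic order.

B.R0=0 B.R1=0 C.R0=0 C.R1=0
B.R0=0 B.R1=0 C.R0=0 C.R1=1
B.R0=0 B.R1=0 C.R0=1 C.R1=1
B.R0=0 B.R1=1 C.R0=0 C.R1=0
B.R0=0 B.R1=1 C.R0=0 C.R1=1
B.R0=0 B.R1=1 C.R0=1 C.R1=1
B.R0=1 B.R1=1 C.R0=0 C.R1=0
B.R0=1 B.R1=1 C.R0=0 C.R1=1
B.R0=1 B.R1=1 C.R0=1 C.R1=1

outcome vector order: (B.R0,B.R1,C.R0,C.R1)
|TSO outcomes| = 9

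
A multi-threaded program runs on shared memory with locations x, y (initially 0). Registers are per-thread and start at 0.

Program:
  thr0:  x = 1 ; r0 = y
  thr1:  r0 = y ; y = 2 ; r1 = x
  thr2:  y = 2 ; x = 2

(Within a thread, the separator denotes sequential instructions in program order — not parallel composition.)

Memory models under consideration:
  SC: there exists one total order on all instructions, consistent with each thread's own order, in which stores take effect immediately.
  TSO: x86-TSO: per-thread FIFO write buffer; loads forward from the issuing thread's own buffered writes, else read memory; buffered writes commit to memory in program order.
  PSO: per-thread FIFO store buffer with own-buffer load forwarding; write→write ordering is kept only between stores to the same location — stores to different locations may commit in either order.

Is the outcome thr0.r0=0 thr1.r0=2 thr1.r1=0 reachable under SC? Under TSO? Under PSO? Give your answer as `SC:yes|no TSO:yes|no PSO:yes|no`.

SC:no TSO:yes PSO:yes

outcome vector order: (thr0.r0,thr1.r0,thr1.r1)
SC (10): <0 0 1>; <0 0 2>; <0 2 1>; <0 2 2>; <2 0 0>; <2 0 1>; <2 0 2>; <2 2 0>; <2 2 1>; <2 2 2>
TSO (12): <0 0 0>; <0 0 1>; <0 0 2>; <0 2 0>; <0 2 1>; <0 2 2>; <2 0 0>; <2 0 1>; <2 0 2>; <2 2 0>; <2 2 1>; <2 2 2>
PSO (12): <0 0 0>; <0 0 1>; <0 0 2>; <0 2 0>; <0 2 1>; <0 2 2>; <2 0 0>; <2 0 1>; <2 0 2>; <2 2 0>; <2 2 1>; <2 2 2>
target <0 2 0> ∈ {TSO,PSO}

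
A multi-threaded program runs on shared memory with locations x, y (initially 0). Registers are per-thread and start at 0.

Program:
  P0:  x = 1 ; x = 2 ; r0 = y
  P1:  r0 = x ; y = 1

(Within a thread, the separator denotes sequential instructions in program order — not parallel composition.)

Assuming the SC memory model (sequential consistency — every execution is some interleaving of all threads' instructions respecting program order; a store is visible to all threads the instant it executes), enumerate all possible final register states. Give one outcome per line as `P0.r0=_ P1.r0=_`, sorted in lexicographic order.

outcome vector order: (P0.r0,P1.r0)
|SC outcomes| = 6

P0.r0=0 P1.r0=0
P0.r0=0 P1.r0=1
P0.r0=0 P1.r0=2
P0.r0=1 P1.r0=0
P0.r0=1 P1.r0=1
P0.r0=1 P1.r0=2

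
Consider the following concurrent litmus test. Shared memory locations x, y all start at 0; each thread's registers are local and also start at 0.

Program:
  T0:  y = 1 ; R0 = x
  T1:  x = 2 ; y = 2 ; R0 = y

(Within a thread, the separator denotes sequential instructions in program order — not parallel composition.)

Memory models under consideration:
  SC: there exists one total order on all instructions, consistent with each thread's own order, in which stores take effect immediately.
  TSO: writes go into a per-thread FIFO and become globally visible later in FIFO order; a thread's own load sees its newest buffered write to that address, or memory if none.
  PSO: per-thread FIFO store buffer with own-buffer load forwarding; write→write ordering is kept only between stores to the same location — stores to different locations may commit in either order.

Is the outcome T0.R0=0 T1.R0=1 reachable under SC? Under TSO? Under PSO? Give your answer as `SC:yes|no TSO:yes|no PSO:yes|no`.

outcome vector order: (T0.R0,T1.R0)
under SC → 0/2 2/1 2/2
under TSO → 0/1 0/2 2/1 2/2
under PSO → 0/1 0/2 2/1 2/2
target 0/1 ∈ {TSO,PSO}

SC:no TSO:yes PSO:yes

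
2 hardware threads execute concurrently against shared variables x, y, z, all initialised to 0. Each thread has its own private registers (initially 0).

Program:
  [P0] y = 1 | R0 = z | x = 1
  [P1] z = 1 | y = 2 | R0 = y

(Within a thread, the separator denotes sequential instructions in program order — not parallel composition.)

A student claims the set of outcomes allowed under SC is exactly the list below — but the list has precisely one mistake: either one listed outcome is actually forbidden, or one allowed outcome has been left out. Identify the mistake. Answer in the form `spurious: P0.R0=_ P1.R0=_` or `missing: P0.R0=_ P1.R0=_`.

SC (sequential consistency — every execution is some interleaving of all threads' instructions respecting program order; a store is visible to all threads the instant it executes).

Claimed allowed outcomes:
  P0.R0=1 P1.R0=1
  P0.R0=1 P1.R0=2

outcome vector order: (P0.R0,P1.R0)
under SC → 0/2, 1/1, 1/2
SC∖claimed = {0/2}

missing: P0.R0=0 P1.R0=2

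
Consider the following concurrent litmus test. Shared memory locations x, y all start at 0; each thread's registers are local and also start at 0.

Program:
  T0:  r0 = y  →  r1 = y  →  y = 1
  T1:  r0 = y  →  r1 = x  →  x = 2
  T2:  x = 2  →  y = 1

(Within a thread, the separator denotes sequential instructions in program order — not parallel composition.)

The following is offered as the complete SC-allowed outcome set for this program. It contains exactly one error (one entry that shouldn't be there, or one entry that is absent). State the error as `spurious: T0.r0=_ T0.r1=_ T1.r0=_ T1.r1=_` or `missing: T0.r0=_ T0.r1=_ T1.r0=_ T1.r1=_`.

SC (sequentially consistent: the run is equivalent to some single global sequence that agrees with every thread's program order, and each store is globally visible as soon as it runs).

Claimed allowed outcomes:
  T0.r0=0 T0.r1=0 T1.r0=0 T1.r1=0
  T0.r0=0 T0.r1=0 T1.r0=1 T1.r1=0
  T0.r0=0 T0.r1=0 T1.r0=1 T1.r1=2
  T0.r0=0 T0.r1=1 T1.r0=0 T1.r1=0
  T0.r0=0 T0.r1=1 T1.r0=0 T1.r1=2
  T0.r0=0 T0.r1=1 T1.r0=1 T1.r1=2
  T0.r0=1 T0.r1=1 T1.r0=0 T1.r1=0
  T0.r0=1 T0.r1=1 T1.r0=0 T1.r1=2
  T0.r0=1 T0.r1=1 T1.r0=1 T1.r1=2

outcome vector order: (T0.r0,T0.r1,T1.r0,T1.r1)
under SC → 0/0/0/0, 0/0/0/2, 0/0/1/0, 0/0/1/2, 0/1/0/0, 0/1/0/2, 0/1/1/2, 1/1/0/0, 1/1/0/2, 1/1/1/2
SC∖claimed = {0/0/0/2}

missing: T0.r0=0 T0.r1=0 T1.r0=0 T1.r1=2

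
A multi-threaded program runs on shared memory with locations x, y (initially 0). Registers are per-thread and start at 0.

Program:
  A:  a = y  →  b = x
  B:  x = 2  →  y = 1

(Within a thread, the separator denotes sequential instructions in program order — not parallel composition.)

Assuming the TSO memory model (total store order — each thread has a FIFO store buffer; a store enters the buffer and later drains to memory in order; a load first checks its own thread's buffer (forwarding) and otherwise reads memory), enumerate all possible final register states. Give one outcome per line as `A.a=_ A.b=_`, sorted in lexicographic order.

outcome vector order: (A.a,A.b)
|TSO outcomes| = 3

A.a=0 A.b=0
A.a=0 A.b=2
A.a=1 A.b=2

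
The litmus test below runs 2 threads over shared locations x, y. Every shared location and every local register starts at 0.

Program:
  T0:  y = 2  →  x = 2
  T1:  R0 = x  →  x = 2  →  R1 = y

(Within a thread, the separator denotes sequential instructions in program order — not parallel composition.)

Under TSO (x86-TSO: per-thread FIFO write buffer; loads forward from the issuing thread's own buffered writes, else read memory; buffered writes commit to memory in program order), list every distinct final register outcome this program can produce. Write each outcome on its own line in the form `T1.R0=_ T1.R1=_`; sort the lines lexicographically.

T1.R0=0 T1.R1=0
T1.R0=0 T1.R1=2
T1.R0=2 T1.R1=2

outcome vector order: (T1.R0,T1.R1)
|TSO outcomes| = 3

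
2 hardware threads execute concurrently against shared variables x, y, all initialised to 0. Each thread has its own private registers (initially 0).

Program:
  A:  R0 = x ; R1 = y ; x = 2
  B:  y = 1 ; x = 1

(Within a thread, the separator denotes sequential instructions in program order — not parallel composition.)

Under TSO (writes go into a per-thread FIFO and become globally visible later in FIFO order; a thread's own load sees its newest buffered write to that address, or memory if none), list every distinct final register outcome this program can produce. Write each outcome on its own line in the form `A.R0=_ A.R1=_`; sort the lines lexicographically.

outcome vector order: (A.R0,A.R1)
|TSO outcomes| = 3

A.R0=0 A.R1=0
A.R0=0 A.R1=1
A.R0=1 A.R1=1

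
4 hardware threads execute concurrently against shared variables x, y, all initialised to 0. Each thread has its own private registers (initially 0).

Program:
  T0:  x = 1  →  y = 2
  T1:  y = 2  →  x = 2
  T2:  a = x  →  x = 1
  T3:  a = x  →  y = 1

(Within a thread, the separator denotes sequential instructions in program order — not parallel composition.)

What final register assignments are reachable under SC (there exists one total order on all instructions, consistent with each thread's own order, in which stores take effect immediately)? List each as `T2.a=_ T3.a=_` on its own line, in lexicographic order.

outcome vector order: (T2.a,T3.a)
|SC outcomes| = 9

T2.a=0 T3.a=0
T2.a=0 T3.a=1
T2.a=0 T3.a=2
T2.a=1 T3.a=0
T2.a=1 T3.a=1
T2.a=1 T3.a=2
T2.a=2 T3.a=0
T2.a=2 T3.a=1
T2.a=2 T3.a=2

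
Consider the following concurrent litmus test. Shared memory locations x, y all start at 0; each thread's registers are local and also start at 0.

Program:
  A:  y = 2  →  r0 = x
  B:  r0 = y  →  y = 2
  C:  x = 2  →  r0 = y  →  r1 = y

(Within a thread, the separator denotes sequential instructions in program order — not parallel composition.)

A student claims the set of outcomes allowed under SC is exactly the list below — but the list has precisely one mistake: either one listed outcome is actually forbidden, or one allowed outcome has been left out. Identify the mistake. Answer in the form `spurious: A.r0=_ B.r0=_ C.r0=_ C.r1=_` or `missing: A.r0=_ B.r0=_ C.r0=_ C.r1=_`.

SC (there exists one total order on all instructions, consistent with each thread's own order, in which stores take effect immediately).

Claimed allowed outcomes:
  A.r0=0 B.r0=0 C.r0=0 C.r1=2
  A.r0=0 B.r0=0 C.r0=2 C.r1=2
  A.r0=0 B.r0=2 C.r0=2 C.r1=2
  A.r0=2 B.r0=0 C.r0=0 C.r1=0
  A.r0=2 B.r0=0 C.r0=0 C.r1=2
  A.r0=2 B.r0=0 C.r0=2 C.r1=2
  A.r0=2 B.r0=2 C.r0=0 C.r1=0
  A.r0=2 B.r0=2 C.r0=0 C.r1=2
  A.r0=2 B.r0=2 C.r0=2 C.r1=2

outcome vector order: (A.r0,B.r0,C.r0,C.r1)
under SC → 0/0/2/2 0/2/2/2 2/0/0/0 2/0/0/2 2/0/2/2 2/2/0/0 2/2/0/2 2/2/2/2
claimed∖SC = {0/0/0/2}

spurious: A.r0=0 B.r0=0 C.r0=0 C.r1=2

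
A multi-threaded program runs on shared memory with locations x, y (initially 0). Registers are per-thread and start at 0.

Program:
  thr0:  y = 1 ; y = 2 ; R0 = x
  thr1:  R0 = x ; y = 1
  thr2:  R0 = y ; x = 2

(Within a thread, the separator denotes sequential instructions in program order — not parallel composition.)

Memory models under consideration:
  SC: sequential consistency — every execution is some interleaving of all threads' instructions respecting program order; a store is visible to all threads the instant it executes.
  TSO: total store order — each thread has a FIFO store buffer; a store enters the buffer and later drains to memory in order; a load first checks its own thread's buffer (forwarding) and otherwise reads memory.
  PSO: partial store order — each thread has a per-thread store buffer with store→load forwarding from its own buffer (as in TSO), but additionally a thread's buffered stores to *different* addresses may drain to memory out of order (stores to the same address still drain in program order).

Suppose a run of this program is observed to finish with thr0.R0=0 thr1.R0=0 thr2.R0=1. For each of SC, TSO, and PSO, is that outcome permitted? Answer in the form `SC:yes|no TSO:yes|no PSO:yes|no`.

SC:yes TSO:yes PSO:yes

outcome vector order: (thr0.R0,thr1.R0,thr2.R0)
under SC → 000 001 002 020 021 022 200 201 202 220 221 222
under TSO → 000 001 002 020 021 022 200 201 202 220 221 222
under PSO → 000 001 002 020 021 022 200 201 202 220 221 222
target 001 ∈ {SC,TSO,PSO}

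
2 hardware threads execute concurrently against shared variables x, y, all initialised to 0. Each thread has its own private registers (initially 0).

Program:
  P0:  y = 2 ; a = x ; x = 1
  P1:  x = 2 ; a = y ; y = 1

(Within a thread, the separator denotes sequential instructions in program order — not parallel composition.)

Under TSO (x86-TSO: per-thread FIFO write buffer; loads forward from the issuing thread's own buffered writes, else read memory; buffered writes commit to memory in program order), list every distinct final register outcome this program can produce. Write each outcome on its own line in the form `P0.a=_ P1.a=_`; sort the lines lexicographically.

P0.a=0 P1.a=0
P0.a=0 P1.a=2
P0.a=2 P1.a=0
P0.a=2 P1.a=2

outcome vector order: (P0.a,P1.a)
|TSO outcomes| = 4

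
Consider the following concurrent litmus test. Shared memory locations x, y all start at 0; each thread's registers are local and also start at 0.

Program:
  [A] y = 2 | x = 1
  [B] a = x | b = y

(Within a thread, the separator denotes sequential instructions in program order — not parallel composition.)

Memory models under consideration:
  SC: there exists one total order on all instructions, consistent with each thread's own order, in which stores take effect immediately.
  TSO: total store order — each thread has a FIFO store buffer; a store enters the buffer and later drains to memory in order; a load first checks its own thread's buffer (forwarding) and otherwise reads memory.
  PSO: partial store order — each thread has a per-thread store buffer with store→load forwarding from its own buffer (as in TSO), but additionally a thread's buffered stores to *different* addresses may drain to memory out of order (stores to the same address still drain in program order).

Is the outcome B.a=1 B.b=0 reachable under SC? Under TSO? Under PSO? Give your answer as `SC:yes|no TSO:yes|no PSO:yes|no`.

outcome vector order: (B.a,B.b)
SC (3): <0 0> <0 2> <1 2>
TSO (3): <0 0> <0 2> <1 2>
PSO (4): <0 0> <0 2> <1 0> <1 2>
target <1 0> ∈ {PSO}

SC:no TSO:no PSO:yes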